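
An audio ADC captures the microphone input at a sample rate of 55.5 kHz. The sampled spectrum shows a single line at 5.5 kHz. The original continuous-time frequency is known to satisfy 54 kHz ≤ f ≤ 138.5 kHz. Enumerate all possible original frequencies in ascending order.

Frequencies that alias to 5.5 kHz are k·fs ± 5.5 kHz for integer k ≥ 0.
k=0: 5.5 kHz.
k=1: 50 kHz, 61 kHz.
k=2: 105.5 kHz, 116.5 kHz.
k=3: 161 kHz, 172 kHz.
Within [54 kHz, 138.5 kHz]: 61 kHz, 105.5 kHz, 116.5 kHz.

61 kHz, 105.5 kHz, 116.5 kHz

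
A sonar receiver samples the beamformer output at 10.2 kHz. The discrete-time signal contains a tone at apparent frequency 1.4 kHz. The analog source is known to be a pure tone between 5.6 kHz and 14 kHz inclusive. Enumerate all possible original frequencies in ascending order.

8.8 kHz, 11.6 kHz

Frequencies that alias to 1.4 kHz are k·fs ± 1.4 kHz for integer k ≥ 0.
k=0: 1.4 kHz.
k=1: 8.8 kHz, 11.6 kHz.
k=2: 19 kHz, 21.8 kHz.
Within [5.6 kHz, 14 kHz]: 8.8 kHz, 11.6 kHz.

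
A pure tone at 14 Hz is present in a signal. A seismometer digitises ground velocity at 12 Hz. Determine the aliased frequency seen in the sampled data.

14 Hz mod fs = 2 Hz.
2 Hz ≤ fs/2 = 6 Hz, appears at 2 Hz.

2 Hz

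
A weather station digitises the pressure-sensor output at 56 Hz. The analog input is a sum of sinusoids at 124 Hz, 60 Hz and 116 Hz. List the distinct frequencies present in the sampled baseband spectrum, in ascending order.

4 Hz, 12 Hz

fs/2 = 28 Hz.
124 Hz mod fs = 12 Hz.
12 Hz ≤ fs/2 = 28 Hz, appears at 12 Hz.
60 Hz mod fs = 4 Hz.
4 Hz ≤ fs/2 = 28 Hz, appears at 4 Hz.
116 Hz mod fs = 4 Hz.
4 Hz ≤ fs/2 = 28 Hz, appears at 4 Hz.
Distinct values: {4 Hz, 12 Hz}.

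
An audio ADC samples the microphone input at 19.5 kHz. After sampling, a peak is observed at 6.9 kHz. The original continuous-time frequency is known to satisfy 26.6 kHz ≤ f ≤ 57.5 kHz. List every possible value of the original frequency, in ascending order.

32.1 kHz, 45.9 kHz, 51.6 kHz

Frequencies that alias to 6.9 kHz are k·fs ± 6.9 kHz for integer k ≥ 0.
k=0: 6.9 kHz.
k=1: 12.6 kHz, 26.4 kHz.
k=2: 32.1 kHz, 45.9 kHz.
k=3: 51.6 kHz, 65.4 kHz.
k=4: 71.1 kHz, 84.9 kHz.
Within [26.6 kHz, 57.5 kHz]: 32.1 kHz, 45.9 kHz, 51.6 kHz.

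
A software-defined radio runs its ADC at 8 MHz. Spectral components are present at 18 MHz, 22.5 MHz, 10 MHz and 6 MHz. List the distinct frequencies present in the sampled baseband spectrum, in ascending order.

1.5 MHz, 2 MHz

fs/2 = 4 MHz.
18 MHz mod fs = 2 MHz.
2 MHz ≤ fs/2 = 4 MHz, appears at 2 MHz.
22.5 MHz mod fs = 6.5 MHz.
6.5 MHz > fs/2 = 4 MHz, folds to fs − 6.5 MHz = 1.5 MHz.
10 MHz mod fs = 2 MHz.
2 MHz ≤ fs/2 = 4 MHz, appears at 2 MHz.
6 MHz > fs/2 = 4 MHz, folds to fs − 6 MHz = 2 MHz.
Distinct values: {1.5 MHz, 2 MHz}.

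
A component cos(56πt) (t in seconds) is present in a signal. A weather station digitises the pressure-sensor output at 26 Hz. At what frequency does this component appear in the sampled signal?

ω = 56π rad/s → f = ω/(2π) = 28 Hz.
28 Hz mod fs = 2 Hz.
2 Hz ≤ fs/2 = 13 Hz, appears at 2 Hz.

2 Hz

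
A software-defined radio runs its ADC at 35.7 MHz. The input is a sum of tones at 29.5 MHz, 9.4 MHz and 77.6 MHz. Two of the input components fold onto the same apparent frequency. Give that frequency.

6.2 MHz

fs/2 = 17.85 MHz.
29.5 MHz > fs/2 = 17.85 MHz, folds to fs − 29.5 MHz = 6.2 MHz.
9.4 MHz ≤ fs/2 = 17.85 MHz, passes unchanged.
77.6 MHz mod fs = 6.2 MHz.
6.2 MHz ≤ fs/2 = 17.85 MHz, appears at 6.2 MHz.
29.5 MHz and 77.6 MHz both map to 6.2 MHz.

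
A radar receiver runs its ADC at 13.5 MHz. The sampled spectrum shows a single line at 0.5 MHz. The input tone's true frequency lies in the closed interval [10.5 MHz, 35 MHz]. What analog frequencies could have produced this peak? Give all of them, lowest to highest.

Frequencies that alias to 0.5 MHz are k·fs ± 0.5 MHz for integer k ≥ 0.
k=0: 0.5 MHz.
k=1: 13 MHz, 14 MHz.
k=2: 26.5 MHz, 27.5 MHz.
k=3: 40 MHz, 41 MHz.
Within [10.5 MHz, 35 MHz]: 13 MHz, 14 MHz, 26.5 MHz, 27.5 MHz.

13 MHz, 14 MHz, 26.5 MHz, 27.5 MHz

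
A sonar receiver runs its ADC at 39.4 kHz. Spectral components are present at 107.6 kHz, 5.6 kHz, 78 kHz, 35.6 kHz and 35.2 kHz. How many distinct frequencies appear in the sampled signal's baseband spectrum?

fs/2 = 19.7 kHz.
107.6 kHz mod fs = 28.8 kHz.
28.8 kHz > fs/2 = 19.7 kHz, folds to fs − 28.8 kHz = 10.6 kHz.
5.6 kHz ≤ fs/2 = 19.7 kHz, passes unchanged.
78 kHz mod fs = 38.6 kHz.
38.6 kHz > fs/2 = 19.7 kHz, folds to fs − 38.6 kHz = 0.8 kHz.
35.6 kHz > fs/2 = 19.7 kHz, folds to fs − 35.6 kHz = 3.8 kHz.
35.2 kHz > fs/2 = 19.7 kHz, folds to fs − 35.2 kHz = 4.2 kHz.
Distinct values: {0.8 kHz, 3.8 kHz, 4.2 kHz, 5.6 kHz, 10.6 kHz} → 5.

5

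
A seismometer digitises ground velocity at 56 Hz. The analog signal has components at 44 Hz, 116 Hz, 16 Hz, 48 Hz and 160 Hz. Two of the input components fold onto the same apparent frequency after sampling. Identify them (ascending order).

fs/2 = 28 Hz.
44 Hz > fs/2 = 28 Hz, folds to fs − 44 Hz = 12 Hz.
116 Hz mod fs = 4 Hz.
4 Hz ≤ fs/2 = 28 Hz, appears at 4 Hz.
16 Hz ≤ fs/2 = 28 Hz, passes unchanged.
48 Hz > fs/2 = 28 Hz, folds to fs − 48 Hz = 8 Hz.
160 Hz mod fs = 48 Hz.
48 Hz > fs/2 = 28 Hz, folds to fs − 48 Hz = 8 Hz.
48 Hz and 160 Hz both map to 8 Hz.

48 Hz, 160 Hz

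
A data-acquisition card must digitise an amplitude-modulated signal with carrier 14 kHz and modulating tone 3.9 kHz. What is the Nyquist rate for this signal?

35.8 kHz

AM sidebands sit at fc ± fm = 10.1 kHz and 17.9 kHz.
Highest-frequency component: 17.9 kHz.
Nyquist rate = 2 × 17.9 kHz = 35.8 kHz.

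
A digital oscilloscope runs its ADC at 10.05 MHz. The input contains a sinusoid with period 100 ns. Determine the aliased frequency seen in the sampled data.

0.05 MHz

T = 100 ns → f = 1/T = 10 MHz.
10 MHz > fs/2 = 5.025 MHz, folds to fs − 10 MHz = 0.05 MHz.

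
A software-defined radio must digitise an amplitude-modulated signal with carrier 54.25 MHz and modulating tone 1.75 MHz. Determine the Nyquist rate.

AM sidebands sit at fc ± fm = 52.5 MHz and 56 MHz.
Highest-frequency component: 56 MHz.
Nyquist rate = 2 × 56 MHz = 112 MHz.

112 MHz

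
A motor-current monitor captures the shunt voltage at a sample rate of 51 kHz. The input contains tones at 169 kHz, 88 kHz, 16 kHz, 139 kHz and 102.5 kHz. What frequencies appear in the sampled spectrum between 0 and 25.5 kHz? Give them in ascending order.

fs/2 = 25.5 kHz.
169 kHz mod fs = 16 kHz.
16 kHz ≤ fs/2 = 25.5 kHz, appears at 16 kHz.
88 kHz mod fs = 37 kHz.
37 kHz > fs/2 = 25.5 kHz, folds to fs − 37 kHz = 14 kHz.
16 kHz ≤ fs/2 = 25.5 kHz, passes unchanged.
139 kHz mod fs = 37 kHz.
37 kHz > fs/2 = 25.5 kHz, folds to fs − 37 kHz = 14 kHz.
102.5 kHz mod fs = 0.5 kHz.
0.5 kHz ≤ fs/2 = 25.5 kHz, appears at 0.5 kHz.
Distinct values: {0.5 kHz, 14 kHz, 16 kHz}.

0.5 kHz, 14 kHz, 16 kHz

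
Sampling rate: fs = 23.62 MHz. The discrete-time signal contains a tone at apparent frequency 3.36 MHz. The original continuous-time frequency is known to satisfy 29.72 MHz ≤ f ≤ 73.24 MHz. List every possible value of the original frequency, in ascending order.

Frequencies that alias to 3.36 MHz are k·fs ± 3.36 MHz for integer k ≥ 0.
k=0: 3.36 MHz.
k=1: 20.26 MHz, 26.98 MHz.
k=2: 43.88 MHz, 50.6 MHz.
k=3: 67.5 MHz, 74.22 MHz.
k=4: 91.12 MHz, 97.84 MHz.
Within [29.72 MHz, 73.24 MHz]: 43.88 MHz, 50.6 MHz, 67.5 MHz.

43.88 MHz, 50.6 MHz, 67.5 MHz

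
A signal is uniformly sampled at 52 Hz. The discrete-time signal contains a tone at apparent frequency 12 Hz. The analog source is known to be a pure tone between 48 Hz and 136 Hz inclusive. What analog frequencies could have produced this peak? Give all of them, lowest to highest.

64 Hz, 92 Hz, 116 Hz

Frequencies that alias to 12 Hz are k·fs ± 12 Hz for integer k ≥ 0.
k=0: 12 Hz.
k=1: 40 Hz, 64 Hz.
k=2: 92 Hz, 116 Hz.
k=3: 144 Hz, 168 Hz.
Within [48 Hz, 136 Hz]: 64 Hz, 92 Hz, 116 Hz.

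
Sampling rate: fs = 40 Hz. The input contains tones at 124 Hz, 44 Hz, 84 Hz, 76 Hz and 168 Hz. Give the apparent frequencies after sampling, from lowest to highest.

fs/2 = 20 Hz.
124 Hz mod fs = 4 Hz.
4 Hz ≤ fs/2 = 20 Hz, appears at 4 Hz.
44 Hz mod fs = 4 Hz.
4 Hz ≤ fs/2 = 20 Hz, appears at 4 Hz.
84 Hz mod fs = 4 Hz.
4 Hz ≤ fs/2 = 20 Hz, appears at 4 Hz.
76 Hz mod fs = 36 Hz.
36 Hz > fs/2 = 20 Hz, folds to fs − 36 Hz = 4 Hz.
168 Hz mod fs = 8 Hz.
8 Hz ≤ fs/2 = 20 Hz, appears at 8 Hz.
Distinct values: {4 Hz, 8 Hz}.

4 Hz, 8 Hz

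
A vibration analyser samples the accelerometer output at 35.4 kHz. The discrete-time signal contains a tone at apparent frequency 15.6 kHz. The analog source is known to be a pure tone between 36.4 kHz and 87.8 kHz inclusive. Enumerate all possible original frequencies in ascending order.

51 kHz, 55.2 kHz, 86.4 kHz

Frequencies that alias to 15.6 kHz are k·fs ± 15.6 kHz for integer k ≥ 0.
k=0: 15.6 kHz.
k=1: 19.8 kHz, 51 kHz.
k=2: 55.2 kHz, 86.4 kHz.
k=3: 90.6 kHz, 121.8 kHz.
Within [36.4 kHz, 87.8 kHz]: 51 kHz, 55.2 kHz, 86.4 kHz.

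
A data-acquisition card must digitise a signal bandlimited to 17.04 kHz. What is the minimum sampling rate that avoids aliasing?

Nyquist rate = 2 × 17.04 kHz = 34.08 kHz.

34.08 kHz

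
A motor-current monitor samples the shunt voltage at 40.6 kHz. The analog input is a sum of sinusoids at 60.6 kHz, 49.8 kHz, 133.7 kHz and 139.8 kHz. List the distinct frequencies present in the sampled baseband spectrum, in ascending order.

9.2 kHz, 11.9 kHz, 18 kHz, 20 kHz

fs/2 = 20.3 kHz.
60.6 kHz mod fs = 20 kHz.
20 kHz ≤ fs/2 = 20.3 kHz, appears at 20 kHz.
49.8 kHz mod fs = 9.2 kHz.
9.2 kHz ≤ fs/2 = 20.3 kHz, appears at 9.2 kHz.
133.7 kHz mod fs = 11.9 kHz.
11.9 kHz ≤ fs/2 = 20.3 kHz, appears at 11.9 kHz.
139.8 kHz mod fs = 18 kHz.
18 kHz ≤ fs/2 = 20.3 kHz, appears at 18 kHz.
Distinct values: {9.2 kHz, 11.9 kHz, 18 kHz, 20 kHz}.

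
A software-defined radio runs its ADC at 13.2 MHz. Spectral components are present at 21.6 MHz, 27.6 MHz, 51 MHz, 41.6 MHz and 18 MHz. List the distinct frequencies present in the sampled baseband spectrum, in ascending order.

fs/2 = 6.6 MHz.
21.6 MHz mod fs = 8.4 MHz.
8.4 MHz > fs/2 = 6.6 MHz, folds to fs − 8.4 MHz = 4.8 MHz.
27.6 MHz mod fs = 1.2 MHz.
1.2 MHz ≤ fs/2 = 6.6 MHz, appears at 1.2 MHz.
51 MHz mod fs = 11.4 MHz.
11.4 MHz > fs/2 = 6.6 MHz, folds to fs − 11.4 MHz = 1.8 MHz.
41.6 MHz mod fs = 2 MHz.
2 MHz ≤ fs/2 = 6.6 MHz, appears at 2 MHz.
18 MHz mod fs = 4.8 MHz.
4.8 MHz ≤ fs/2 = 6.6 MHz, appears at 4.8 MHz.
Distinct values: {1.2 MHz, 1.8 MHz, 2 MHz, 4.8 MHz}.

1.2 MHz, 1.8 MHz, 2 MHz, 4.8 MHz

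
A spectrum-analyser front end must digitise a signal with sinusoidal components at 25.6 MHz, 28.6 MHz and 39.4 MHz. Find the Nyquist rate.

78.8 MHz

Highest-frequency component: 39.4 MHz.
Nyquist rate = 2 × 39.4 MHz = 78.8 MHz.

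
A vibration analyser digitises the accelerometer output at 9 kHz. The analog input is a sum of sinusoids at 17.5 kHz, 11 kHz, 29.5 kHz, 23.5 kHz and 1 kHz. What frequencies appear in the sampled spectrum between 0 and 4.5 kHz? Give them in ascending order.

fs/2 = 4.5 kHz.
17.5 kHz mod fs = 8.5 kHz.
8.5 kHz > fs/2 = 4.5 kHz, folds to fs − 8.5 kHz = 0.5 kHz.
11 kHz mod fs = 2 kHz.
2 kHz ≤ fs/2 = 4.5 kHz, appears at 2 kHz.
29.5 kHz mod fs = 2.5 kHz.
2.5 kHz ≤ fs/2 = 4.5 kHz, appears at 2.5 kHz.
23.5 kHz mod fs = 5.5 kHz.
5.5 kHz > fs/2 = 4.5 kHz, folds to fs − 5.5 kHz = 3.5 kHz.
1 kHz ≤ fs/2 = 4.5 kHz, passes unchanged.
Distinct values: {0.5 kHz, 1 kHz, 2 kHz, 2.5 kHz, 3.5 kHz}.

0.5 kHz, 1 kHz, 2 kHz, 2.5 kHz, 3.5 kHz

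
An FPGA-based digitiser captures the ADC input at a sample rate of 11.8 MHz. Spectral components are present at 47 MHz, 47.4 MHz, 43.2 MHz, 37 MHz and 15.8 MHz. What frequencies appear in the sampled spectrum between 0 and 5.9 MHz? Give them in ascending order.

0.2 MHz, 1.6 MHz, 4 MHz

fs/2 = 5.9 MHz.
47 MHz mod fs = 11.6 MHz.
11.6 MHz > fs/2 = 5.9 MHz, folds to fs − 11.6 MHz = 0.2 MHz.
47.4 MHz mod fs = 0.2 MHz.
0.2 MHz ≤ fs/2 = 5.9 MHz, appears at 0.2 MHz.
43.2 MHz mod fs = 7.8 MHz.
7.8 MHz > fs/2 = 5.9 MHz, folds to fs − 7.8 MHz = 4 MHz.
37 MHz mod fs = 1.6 MHz.
1.6 MHz ≤ fs/2 = 5.9 MHz, appears at 1.6 MHz.
15.8 MHz mod fs = 4 MHz.
4 MHz ≤ fs/2 = 5.9 MHz, appears at 4 MHz.
Distinct values: {0.2 MHz, 1.6 MHz, 4 MHz}.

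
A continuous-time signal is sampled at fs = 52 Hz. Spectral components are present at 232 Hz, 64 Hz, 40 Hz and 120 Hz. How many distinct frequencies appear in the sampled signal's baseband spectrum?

fs/2 = 26 Hz.
232 Hz mod fs = 24 Hz.
24 Hz ≤ fs/2 = 26 Hz, appears at 24 Hz.
64 Hz mod fs = 12 Hz.
12 Hz ≤ fs/2 = 26 Hz, appears at 12 Hz.
40 Hz > fs/2 = 26 Hz, folds to fs − 40 Hz = 12 Hz.
120 Hz mod fs = 16 Hz.
16 Hz ≤ fs/2 = 26 Hz, appears at 16 Hz.
Distinct values: {12 Hz, 16 Hz, 24 Hz} → 3.

3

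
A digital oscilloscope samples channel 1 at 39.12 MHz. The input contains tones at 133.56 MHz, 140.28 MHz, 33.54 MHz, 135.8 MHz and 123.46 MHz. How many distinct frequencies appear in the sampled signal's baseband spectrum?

fs/2 = 19.56 MHz.
133.56 MHz mod fs = 16.2 MHz.
16.2 MHz ≤ fs/2 = 19.56 MHz, appears at 16.2 MHz.
140.28 MHz mod fs = 22.92 MHz.
22.92 MHz > fs/2 = 19.56 MHz, folds to fs − 22.92 MHz = 16.2 MHz.
33.54 MHz > fs/2 = 19.56 MHz, folds to fs − 33.54 MHz = 5.58 MHz.
135.8 MHz mod fs = 18.44 MHz.
18.44 MHz ≤ fs/2 = 19.56 MHz, appears at 18.44 MHz.
123.46 MHz mod fs = 6.1 MHz.
6.1 MHz ≤ fs/2 = 19.56 MHz, appears at 6.1 MHz.
Distinct values: {5.58 MHz, 6.1 MHz, 16.2 MHz, 18.44 MHz} → 4.

4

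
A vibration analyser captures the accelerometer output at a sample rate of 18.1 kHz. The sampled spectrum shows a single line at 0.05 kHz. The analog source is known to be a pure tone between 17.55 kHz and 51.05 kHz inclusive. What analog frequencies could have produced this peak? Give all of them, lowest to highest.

18.05 kHz, 18.15 kHz, 36.15 kHz, 36.25 kHz

Frequencies that alias to 0.05 kHz are k·fs ± 0.05 kHz for integer k ≥ 0.
k=0: 0.05 kHz.
k=1: 18.05 kHz, 18.15 kHz.
k=2: 36.15 kHz, 36.25 kHz.
k=3: 54.25 kHz, 54.35 kHz.
Within [17.55 kHz, 51.05 kHz]: 18.05 kHz, 18.15 kHz, 36.15 kHz, 36.25 kHz.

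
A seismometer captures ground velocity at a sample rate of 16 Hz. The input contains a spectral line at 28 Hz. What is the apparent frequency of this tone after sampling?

4 Hz

28 Hz mod fs = 12 Hz.
12 Hz > fs/2 = 8 Hz, folds to fs − 12 Hz = 4 Hz.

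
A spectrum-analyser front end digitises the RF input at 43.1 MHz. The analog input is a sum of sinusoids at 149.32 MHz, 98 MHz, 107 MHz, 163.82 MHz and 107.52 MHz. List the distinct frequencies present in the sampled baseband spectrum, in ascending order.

8.58 MHz, 11.8 MHz, 20.02 MHz, 20.8 MHz, 21.32 MHz

fs/2 = 21.55 MHz.
149.32 MHz mod fs = 20.02 MHz.
20.02 MHz ≤ fs/2 = 21.55 MHz, appears at 20.02 MHz.
98 MHz mod fs = 11.8 MHz.
11.8 MHz ≤ fs/2 = 21.55 MHz, appears at 11.8 MHz.
107 MHz mod fs = 20.8 MHz.
20.8 MHz ≤ fs/2 = 21.55 MHz, appears at 20.8 MHz.
163.82 MHz mod fs = 34.52 MHz.
34.52 MHz > fs/2 = 21.55 MHz, folds to fs − 34.52 MHz = 8.58 MHz.
107.52 MHz mod fs = 21.32 MHz.
21.32 MHz ≤ fs/2 = 21.55 MHz, appears at 21.32 MHz.
Distinct values: {8.58 MHz, 11.8 MHz, 20.02 MHz, 20.8 MHz, 21.32 MHz}.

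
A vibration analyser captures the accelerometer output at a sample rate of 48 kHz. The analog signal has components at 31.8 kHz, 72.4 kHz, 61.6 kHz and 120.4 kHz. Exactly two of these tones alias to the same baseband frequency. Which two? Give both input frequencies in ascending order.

72.4 kHz, 120.4 kHz

fs/2 = 24 kHz.
31.8 kHz > fs/2 = 24 kHz, folds to fs − 31.8 kHz = 16.2 kHz.
72.4 kHz mod fs = 24.4 kHz.
24.4 kHz > fs/2 = 24 kHz, folds to fs − 24.4 kHz = 23.6 kHz.
61.6 kHz mod fs = 13.6 kHz.
13.6 kHz ≤ fs/2 = 24 kHz, appears at 13.6 kHz.
120.4 kHz mod fs = 24.4 kHz.
24.4 kHz > fs/2 = 24 kHz, folds to fs − 24.4 kHz = 23.6 kHz.
72.4 kHz and 120.4 kHz both map to 23.6 kHz.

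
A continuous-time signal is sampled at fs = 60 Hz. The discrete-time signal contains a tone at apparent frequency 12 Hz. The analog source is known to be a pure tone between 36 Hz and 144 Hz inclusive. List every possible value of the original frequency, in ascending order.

48 Hz, 72 Hz, 108 Hz, 132 Hz

Frequencies that alias to 12 Hz are k·fs ± 12 Hz for integer k ≥ 0.
k=0: 12 Hz.
k=1: 48 Hz, 72 Hz.
k=2: 108 Hz, 132 Hz.
k=3: 168 Hz, 192 Hz.
Within [36 Hz, 144 Hz]: 48 Hz, 72 Hz, 108 Hz, 132 Hz.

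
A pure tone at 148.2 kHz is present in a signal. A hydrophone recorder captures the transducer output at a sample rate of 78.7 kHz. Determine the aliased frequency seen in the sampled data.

9.2 kHz

148.2 kHz mod fs = 69.5 kHz.
69.5 kHz > fs/2 = 39.35 kHz, folds to fs − 69.5 kHz = 9.2 kHz.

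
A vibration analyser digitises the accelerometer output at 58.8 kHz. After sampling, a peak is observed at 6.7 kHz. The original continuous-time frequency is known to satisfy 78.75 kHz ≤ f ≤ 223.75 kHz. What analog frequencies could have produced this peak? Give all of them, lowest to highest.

Frequencies that alias to 6.7 kHz are k·fs ± 6.7 kHz for integer k ≥ 0.
k=0: 6.7 kHz.
k=1: 52.1 kHz, 65.5 kHz.
k=2: 110.9 kHz, 124.3 kHz.
k=3: 169.7 kHz, 183.1 kHz.
k=4: 228.5 kHz, 241.9 kHz.
Within [78.75 kHz, 223.75 kHz]: 110.9 kHz, 124.3 kHz, 169.7 kHz, 183.1 kHz.

110.9 kHz, 124.3 kHz, 169.7 kHz, 183.1 kHz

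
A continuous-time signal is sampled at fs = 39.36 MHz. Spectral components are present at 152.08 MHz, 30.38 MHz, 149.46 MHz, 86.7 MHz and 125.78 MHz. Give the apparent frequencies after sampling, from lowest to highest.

fs/2 = 19.68 MHz.
152.08 MHz mod fs = 34 MHz.
34 MHz > fs/2 = 19.68 MHz, folds to fs − 34 MHz = 5.36 MHz.
30.38 MHz > fs/2 = 19.68 MHz, folds to fs − 30.38 MHz = 8.98 MHz.
149.46 MHz mod fs = 31.38 MHz.
31.38 MHz > fs/2 = 19.68 MHz, folds to fs − 31.38 MHz = 7.98 MHz.
86.7 MHz mod fs = 7.98 MHz.
7.98 MHz ≤ fs/2 = 19.68 MHz, appears at 7.98 MHz.
125.78 MHz mod fs = 7.7 MHz.
7.7 MHz ≤ fs/2 = 19.68 MHz, appears at 7.7 MHz.
Distinct values: {5.36 MHz, 7.7 MHz, 7.98 MHz, 8.98 MHz}.

5.36 MHz, 7.7 MHz, 7.98 MHz, 8.98 MHz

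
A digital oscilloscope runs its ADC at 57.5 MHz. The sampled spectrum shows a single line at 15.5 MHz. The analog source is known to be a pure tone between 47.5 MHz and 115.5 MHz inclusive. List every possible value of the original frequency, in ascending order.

Frequencies that alias to 15.5 MHz are k·fs ± 15.5 MHz for integer k ≥ 0.
k=0: 15.5 MHz.
k=1: 42 MHz, 73 MHz.
k=2: 99.5 MHz, 130.5 MHz.
k=3: 157 MHz, 188 MHz.
Within [47.5 MHz, 115.5 MHz]: 73 MHz, 99.5 MHz.

73 MHz, 99.5 MHz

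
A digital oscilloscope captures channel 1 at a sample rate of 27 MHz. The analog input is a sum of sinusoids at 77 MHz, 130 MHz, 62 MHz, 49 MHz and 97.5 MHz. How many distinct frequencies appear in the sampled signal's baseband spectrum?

fs/2 = 13.5 MHz.
77 MHz mod fs = 23 MHz.
23 MHz > fs/2 = 13.5 MHz, folds to fs − 23 MHz = 4 MHz.
130 MHz mod fs = 22 MHz.
22 MHz > fs/2 = 13.5 MHz, folds to fs − 22 MHz = 5 MHz.
62 MHz mod fs = 8 MHz.
8 MHz ≤ fs/2 = 13.5 MHz, appears at 8 MHz.
49 MHz mod fs = 22 MHz.
22 MHz > fs/2 = 13.5 MHz, folds to fs − 22 MHz = 5 MHz.
97.5 MHz mod fs = 16.5 MHz.
16.5 MHz > fs/2 = 13.5 MHz, folds to fs − 16.5 MHz = 10.5 MHz.
Distinct values: {4 MHz, 5 MHz, 8 MHz, 10.5 MHz} → 4.

4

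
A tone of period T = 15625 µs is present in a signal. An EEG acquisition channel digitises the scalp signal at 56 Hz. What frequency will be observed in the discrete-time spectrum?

8 Hz

T = 15625 µs → f = 1/T = 64 Hz.
64 Hz mod fs = 8 Hz.
8 Hz ≤ fs/2 = 28 Hz, appears at 8 Hz.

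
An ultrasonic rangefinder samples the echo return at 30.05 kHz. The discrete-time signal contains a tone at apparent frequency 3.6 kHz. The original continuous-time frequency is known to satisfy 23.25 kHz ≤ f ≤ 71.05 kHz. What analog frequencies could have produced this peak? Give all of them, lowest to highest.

Frequencies that alias to 3.6 kHz are k·fs ± 3.6 kHz for integer k ≥ 0.
k=0: 3.6 kHz.
k=1: 26.45 kHz, 33.65 kHz.
k=2: 56.5 kHz, 63.7 kHz.
k=3: 86.55 kHz, 93.75 kHz.
Within [23.25 kHz, 71.05 kHz]: 26.45 kHz, 33.65 kHz, 56.5 kHz, 63.7 kHz.

26.45 kHz, 33.65 kHz, 56.5 kHz, 63.7 kHz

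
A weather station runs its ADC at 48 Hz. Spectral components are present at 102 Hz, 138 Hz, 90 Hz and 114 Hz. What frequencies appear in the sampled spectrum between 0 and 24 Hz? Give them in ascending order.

6 Hz, 18 Hz

fs/2 = 24 Hz.
102 Hz mod fs = 6 Hz.
6 Hz ≤ fs/2 = 24 Hz, appears at 6 Hz.
138 Hz mod fs = 42 Hz.
42 Hz > fs/2 = 24 Hz, folds to fs − 42 Hz = 6 Hz.
90 Hz mod fs = 42 Hz.
42 Hz > fs/2 = 24 Hz, folds to fs − 42 Hz = 6 Hz.
114 Hz mod fs = 18 Hz.
18 Hz ≤ fs/2 = 24 Hz, appears at 18 Hz.
Distinct values: {6 Hz, 18 Hz}.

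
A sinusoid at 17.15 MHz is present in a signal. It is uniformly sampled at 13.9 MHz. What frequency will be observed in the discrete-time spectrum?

3.25 MHz

17.15 MHz mod fs = 3.25 MHz.
3.25 MHz ≤ fs/2 = 6.95 MHz, appears at 3.25 MHz.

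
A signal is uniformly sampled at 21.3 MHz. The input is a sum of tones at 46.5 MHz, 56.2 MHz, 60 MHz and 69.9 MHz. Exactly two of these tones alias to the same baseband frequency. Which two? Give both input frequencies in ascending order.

fs/2 = 10.65 MHz.
46.5 MHz mod fs = 3.9 MHz.
3.9 MHz ≤ fs/2 = 10.65 MHz, appears at 3.9 MHz.
56.2 MHz mod fs = 13.6 MHz.
13.6 MHz > fs/2 = 10.65 MHz, folds to fs − 13.6 MHz = 7.7 MHz.
60 MHz mod fs = 17.4 MHz.
17.4 MHz > fs/2 = 10.65 MHz, folds to fs − 17.4 MHz = 3.9 MHz.
69.9 MHz mod fs = 6 MHz.
6 MHz ≤ fs/2 = 10.65 MHz, appears at 6 MHz.
46.5 MHz and 60 MHz both map to 3.9 MHz.

46.5 MHz, 60 MHz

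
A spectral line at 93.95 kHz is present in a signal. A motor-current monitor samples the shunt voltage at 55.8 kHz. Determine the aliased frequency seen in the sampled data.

17.65 kHz

93.95 kHz mod fs = 38.15 kHz.
38.15 kHz > fs/2 = 27.9 kHz, folds to fs − 38.15 kHz = 17.65 kHz.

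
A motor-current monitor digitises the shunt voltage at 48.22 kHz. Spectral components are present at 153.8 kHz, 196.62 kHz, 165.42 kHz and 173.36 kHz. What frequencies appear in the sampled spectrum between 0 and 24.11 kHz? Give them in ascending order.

3.74 kHz, 9.14 kHz, 19.52 kHz, 20.76 kHz

fs/2 = 24.11 kHz.
153.8 kHz mod fs = 9.14 kHz.
9.14 kHz ≤ fs/2 = 24.11 kHz, appears at 9.14 kHz.
196.62 kHz mod fs = 3.74 kHz.
3.74 kHz ≤ fs/2 = 24.11 kHz, appears at 3.74 kHz.
165.42 kHz mod fs = 20.76 kHz.
20.76 kHz ≤ fs/2 = 24.11 kHz, appears at 20.76 kHz.
173.36 kHz mod fs = 28.7 kHz.
28.7 kHz > fs/2 = 24.11 kHz, folds to fs − 28.7 kHz = 19.52 kHz.
Distinct values: {3.74 kHz, 9.14 kHz, 19.52 kHz, 20.76 kHz}.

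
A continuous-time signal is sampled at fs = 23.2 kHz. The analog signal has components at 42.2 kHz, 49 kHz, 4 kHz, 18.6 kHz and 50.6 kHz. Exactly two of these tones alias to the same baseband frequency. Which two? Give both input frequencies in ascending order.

42.2 kHz, 50.6 kHz

fs/2 = 11.6 kHz.
42.2 kHz mod fs = 19 kHz.
19 kHz > fs/2 = 11.6 kHz, folds to fs − 19 kHz = 4.2 kHz.
49 kHz mod fs = 2.6 kHz.
2.6 kHz ≤ fs/2 = 11.6 kHz, appears at 2.6 kHz.
4 kHz ≤ fs/2 = 11.6 kHz, passes unchanged.
18.6 kHz > fs/2 = 11.6 kHz, folds to fs − 18.6 kHz = 4.6 kHz.
50.6 kHz mod fs = 4.2 kHz.
4.2 kHz ≤ fs/2 = 11.6 kHz, appears at 4.2 kHz.
42.2 kHz and 50.6 kHz both map to 4.2 kHz.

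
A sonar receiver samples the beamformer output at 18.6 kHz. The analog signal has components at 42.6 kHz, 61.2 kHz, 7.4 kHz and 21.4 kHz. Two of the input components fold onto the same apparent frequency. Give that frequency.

fs/2 = 9.3 kHz.
42.6 kHz mod fs = 5.4 kHz.
5.4 kHz ≤ fs/2 = 9.3 kHz, appears at 5.4 kHz.
61.2 kHz mod fs = 5.4 kHz.
5.4 kHz ≤ fs/2 = 9.3 kHz, appears at 5.4 kHz.
7.4 kHz ≤ fs/2 = 9.3 kHz, passes unchanged.
21.4 kHz mod fs = 2.8 kHz.
2.8 kHz ≤ fs/2 = 9.3 kHz, appears at 2.8 kHz.
42.6 kHz and 61.2 kHz both map to 5.4 kHz.

5.4 kHz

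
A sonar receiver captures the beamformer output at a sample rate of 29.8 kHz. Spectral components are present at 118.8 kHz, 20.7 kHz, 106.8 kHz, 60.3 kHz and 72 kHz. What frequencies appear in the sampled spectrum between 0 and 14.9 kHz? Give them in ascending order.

0.4 kHz, 0.7 kHz, 9.1 kHz, 12.4 kHz

fs/2 = 14.9 kHz.
118.8 kHz mod fs = 29.4 kHz.
29.4 kHz > fs/2 = 14.9 kHz, folds to fs − 29.4 kHz = 0.4 kHz.
20.7 kHz > fs/2 = 14.9 kHz, folds to fs − 20.7 kHz = 9.1 kHz.
106.8 kHz mod fs = 17.4 kHz.
17.4 kHz > fs/2 = 14.9 kHz, folds to fs − 17.4 kHz = 12.4 kHz.
60.3 kHz mod fs = 0.7 kHz.
0.7 kHz ≤ fs/2 = 14.9 kHz, appears at 0.7 kHz.
72 kHz mod fs = 12.4 kHz.
12.4 kHz ≤ fs/2 = 14.9 kHz, appears at 12.4 kHz.
Distinct values: {0.4 kHz, 0.7 kHz, 9.1 kHz, 12.4 kHz}.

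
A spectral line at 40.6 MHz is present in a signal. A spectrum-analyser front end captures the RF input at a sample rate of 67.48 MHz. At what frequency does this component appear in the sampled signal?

26.88 MHz

40.6 MHz > fs/2 = 33.74 MHz, folds to fs − 40.6 MHz = 26.88 MHz.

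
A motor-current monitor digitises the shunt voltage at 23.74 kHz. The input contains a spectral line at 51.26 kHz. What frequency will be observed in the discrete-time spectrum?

51.26 kHz mod fs = 3.78 kHz.
3.78 kHz ≤ fs/2 = 11.87 kHz, appears at 3.78 kHz.

3.78 kHz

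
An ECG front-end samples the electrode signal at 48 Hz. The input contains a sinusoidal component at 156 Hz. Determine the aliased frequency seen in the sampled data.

12 Hz

156 Hz mod fs = 12 Hz.
12 Hz ≤ fs/2 = 24 Hz, appears at 12 Hz.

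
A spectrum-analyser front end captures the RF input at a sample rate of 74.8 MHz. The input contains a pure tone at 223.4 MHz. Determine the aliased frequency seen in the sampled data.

223.4 MHz mod fs = 73.8 MHz.
73.8 MHz > fs/2 = 37.4 MHz, folds to fs − 73.8 MHz = 1 MHz.

1 MHz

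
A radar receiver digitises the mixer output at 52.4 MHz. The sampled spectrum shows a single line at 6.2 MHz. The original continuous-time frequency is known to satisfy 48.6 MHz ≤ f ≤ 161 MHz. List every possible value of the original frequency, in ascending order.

Frequencies that alias to 6.2 MHz are k·fs ± 6.2 MHz for integer k ≥ 0.
k=0: 6.2 MHz.
k=1: 46.2 MHz, 58.6 MHz.
k=2: 98.6 MHz, 111 MHz.
k=3: 151 MHz, 163.4 MHz.
k=4: 203.4 MHz, 215.8 MHz.
Within [48.6 MHz, 161 MHz]: 58.6 MHz, 98.6 MHz, 111 MHz, 151 MHz.

58.6 MHz, 98.6 MHz, 111 MHz, 151 MHz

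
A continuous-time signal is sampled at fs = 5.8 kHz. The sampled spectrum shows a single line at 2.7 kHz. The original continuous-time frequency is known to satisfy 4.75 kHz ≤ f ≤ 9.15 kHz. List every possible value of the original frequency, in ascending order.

Frequencies that alias to 2.7 kHz are k·fs ± 2.7 kHz for integer k ≥ 0.
k=0: 2.7 kHz.
k=1: 3.1 kHz, 8.5 kHz.
k=2: 8.9 kHz, 14.3 kHz.
k=3: 14.7 kHz, 20.1 kHz.
Within [4.75 kHz, 9.15 kHz]: 8.5 kHz, 8.9 kHz.

8.5 kHz, 8.9 kHz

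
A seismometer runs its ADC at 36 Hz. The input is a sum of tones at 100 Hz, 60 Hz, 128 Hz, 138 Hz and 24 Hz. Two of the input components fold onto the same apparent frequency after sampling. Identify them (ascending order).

24 Hz, 60 Hz

fs/2 = 18 Hz.
100 Hz mod fs = 28 Hz.
28 Hz > fs/2 = 18 Hz, folds to fs − 28 Hz = 8 Hz.
60 Hz mod fs = 24 Hz.
24 Hz > fs/2 = 18 Hz, folds to fs − 24 Hz = 12 Hz.
128 Hz mod fs = 20 Hz.
20 Hz > fs/2 = 18 Hz, folds to fs − 20 Hz = 16 Hz.
138 Hz mod fs = 30 Hz.
30 Hz > fs/2 = 18 Hz, folds to fs − 30 Hz = 6 Hz.
24 Hz > fs/2 = 18 Hz, folds to fs − 24 Hz = 12 Hz.
24 Hz and 60 Hz both map to 12 Hz.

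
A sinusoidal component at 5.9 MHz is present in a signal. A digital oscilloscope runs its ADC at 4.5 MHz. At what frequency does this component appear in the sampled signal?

1.4 MHz

5.9 MHz mod fs = 1.4 MHz.
1.4 MHz ≤ fs/2 = 2.25 MHz, appears at 1.4 MHz.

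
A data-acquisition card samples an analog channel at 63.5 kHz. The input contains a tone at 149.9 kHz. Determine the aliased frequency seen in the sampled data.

22.9 kHz

149.9 kHz mod fs = 22.9 kHz.
22.9 kHz ≤ fs/2 = 31.75 kHz, appears at 22.9 kHz.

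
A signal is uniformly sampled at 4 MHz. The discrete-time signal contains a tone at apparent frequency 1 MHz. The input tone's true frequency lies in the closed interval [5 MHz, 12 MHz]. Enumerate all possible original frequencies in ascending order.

5 MHz, 7 MHz, 9 MHz, 11 MHz

Frequencies that alias to 1 MHz are k·fs ± 1 MHz for integer k ≥ 0.
k=0: 1 MHz.
k=1: 3 MHz, 5 MHz.
k=2: 7 MHz, 9 MHz.
k=3: 11 MHz, 13 MHz.
k=4: 15 MHz, 17 MHz.
Within [5 MHz, 12 MHz]: 5 MHz, 7 MHz, 9 MHz, 11 MHz.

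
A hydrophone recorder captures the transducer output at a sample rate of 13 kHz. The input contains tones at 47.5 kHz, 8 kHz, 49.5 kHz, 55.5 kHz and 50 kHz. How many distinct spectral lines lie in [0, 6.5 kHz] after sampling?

fs/2 = 6.5 kHz.
47.5 kHz mod fs = 8.5 kHz.
8.5 kHz > fs/2 = 6.5 kHz, folds to fs − 8.5 kHz = 4.5 kHz.
8 kHz > fs/2 = 6.5 kHz, folds to fs − 8 kHz = 5 kHz.
49.5 kHz mod fs = 10.5 kHz.
10.5 kHz > fs/2 = 6.5 kHz, folds to fs − 10.5 kHz = 2.5 kHz.
55.5 kHz mod fs = 3.5 kHz.
3.5 kHz ≤ fs/2 = 6.5 kHz, appears at 3.5 kHz.
50 kHz mod fs = 11 kHz.
11 kHz > fs/2 = 6.5 kHz, folds to fs − 11 kHz = 2 kHz.
Distinct values: {2 kHz, 2.5 kHz, 3.5 kHz, 4.5 kHz, 5 kHz} → 5.

5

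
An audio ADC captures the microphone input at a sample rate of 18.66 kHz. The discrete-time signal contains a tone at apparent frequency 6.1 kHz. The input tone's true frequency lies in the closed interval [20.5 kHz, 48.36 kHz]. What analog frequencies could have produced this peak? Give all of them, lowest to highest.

Frequencies that alias to 6.1 kHz are k·fs ± 6.1 kHz for integer k ≥ 0.
k=0: 6.1 kHz.
k=1: 12.56 kHz, 24.76 kHz.
k=2: 31.22 kHz, 43.42 kHz.
k=3: 49.88 kHz, 62.08 kHz.
Within [20.5 kHz, 48.36 kHz]: 24.76 kHz, 31.22 kHz, 43.42 kHz.

24.76 kHz, 31.22 kHz, 43.42 kHz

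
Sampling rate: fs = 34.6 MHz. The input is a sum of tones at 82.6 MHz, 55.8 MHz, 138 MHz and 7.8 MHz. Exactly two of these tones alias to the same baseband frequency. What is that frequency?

13.4 MHz

fs/2 = 17.3 MHz.
82.6 MHz mod fs = 13.4 MHz.
13.4 MHz ≤ fs/2 = 17.3 MHz, appears at 13.4 MHz.
55.8 MHz mod fs = 21.2 MHz.
21.2 MHz > fs/2 = 17.3 MHz, folds to fs − 21.2 MHz = 13.4 MHz.
138 MHz mod fs = 34.2 MHz.
34.2 MHz > fs/2 = 17.3 MHz, folds to fs − 34.2 MHz = 0.4 MHz.
7.8 MHz ≤ fs/2 = 17.3 MHz, passes unchanged.
55.8 MHz and 82.6 MHz both map to 13.4 MHz.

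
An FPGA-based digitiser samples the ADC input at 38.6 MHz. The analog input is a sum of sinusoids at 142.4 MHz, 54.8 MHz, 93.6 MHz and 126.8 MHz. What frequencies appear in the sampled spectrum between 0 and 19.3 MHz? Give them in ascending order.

fs/2 = 19.3 MHz.
142.4 MHz mod fs = 26.6 MHz.
26.6 MHz > fs/2 = 19.3 MHz, folds to fs − 26.6 MHz = 12 MHz.
54.8 MHz mod fs = 16.2 MHz.
16.2 MHz ≤ fs/2 = 19.3 MHz, appears at 16.2 MHz.
93.6 MHz mod fs = 16.4 MHz.
16.4 MHz ≤ fs/2 = 19.3 MHz, appears at 16.4 MHz.
126.8 MHz mod fs = 11 MHz.
11 MHz ≤ fs/2 = 19.3 MHz, appears at 11 MHz.
Distinct values: {11 MHz, 12 MHz, 16.2 MHz, 16.4 MHz}.

11 MHz, 12 MHz, 16.2 MHz, 16.4 MHz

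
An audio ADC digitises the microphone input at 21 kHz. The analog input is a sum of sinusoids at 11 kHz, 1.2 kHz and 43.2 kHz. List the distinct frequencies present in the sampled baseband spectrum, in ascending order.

fs/2 = 10.5 kHz.
11 kHz > fs/2 = 10.5 kHz, folds to fs − 11 kHz = 10 kHz.
1.2 kHz ≤ fs/2 = 10.5 kHz, passes unchanged.
43.2 kHz mod fs = 1.2 kHz.
1.2 kHz ≤ fs/2 = 10.5 kHz, appears at 1.2 kHz.
Distinct values: {1.2 kHz, 10 kHz}.

1.2 kHz, 10 kHz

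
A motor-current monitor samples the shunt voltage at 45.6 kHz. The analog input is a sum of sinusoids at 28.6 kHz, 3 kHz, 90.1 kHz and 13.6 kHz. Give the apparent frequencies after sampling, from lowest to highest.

1.1 kHz, 3 kHz, 13.6 kHz, 17 kHz

fs/2 = 22.8 kHz.
28.6 kHz > fs/2 = 22.8 kHz, folds to fs − 28.6 kHz = 17 kHz.
3 kHz ≤ fs/2 = 22.8 kHz, passes unchanged.
90.1 kHz mod fs = 44.5 kHz.
44.5 kHz > fs/2 = 22.8 kHz, folds to fs − 44.5 kHz = 1.1 kHz.
13.6 kHz ≤ fs/2 = 22.8 kHz, passes unchanged.
Distinct values: {1.1 kHz, 3 kHz, 13.6 kHz, 17 kHz}.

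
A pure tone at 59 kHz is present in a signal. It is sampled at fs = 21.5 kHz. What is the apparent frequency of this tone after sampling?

5.5 kHz

59 kHz mod fs = 16 kHz.
16 kHz > fs/2 = 10.75 kHz, folds to fs − 16 kHz = 5.5 kHz.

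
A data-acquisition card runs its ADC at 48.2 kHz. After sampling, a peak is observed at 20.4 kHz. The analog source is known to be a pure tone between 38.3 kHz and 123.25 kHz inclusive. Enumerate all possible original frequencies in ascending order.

68.6 kHz, 76 kHz, 116.8 kHz

Frequencies that alias to 20.4 kHz are k·fs ± 20.4 kHz for integer k ≥ 0.
k=0: 20.4 kHz.
k=1: 27.8 kHz, 68.6 kHz.
k=2: 76 kHz, 116.8 kHz.
k=3: 124.2 kHz, 165 kHz.
Within [38.3 kHz, 123.25 kHz]: 68.6 kHz, 76 kHz, 116.8 kHz.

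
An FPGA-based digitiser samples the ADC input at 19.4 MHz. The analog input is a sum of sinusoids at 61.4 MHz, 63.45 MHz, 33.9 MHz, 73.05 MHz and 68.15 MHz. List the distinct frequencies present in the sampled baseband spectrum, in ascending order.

fs/2 = 9.7 MHz.
61.4 MHz mod fs = 3.2 MHz.
3.2 MHz ≤ fs/2 = 9.7 MHz, appears at 3.2 MHz.
63.45 MHz mod fs = 5.25 MHz.
5.25 MHz ≤ fs/2 = 9.7 MHz, appears at 5.25 MHz.
33.9 MHz mod fs = 14.5 MHz.
14.5 MHz > fs/2 = 9.7 MHz, folds to fs − 14.5 MHz = 4.9 MHz.
73.05 MHz mod fs = 14.85 MHz.
14.85 MHz > fs/2 = 9.7 MHz, folds to fs − 14.85 MHz = 4.55 MHz.
68.15 MHz mod fs = 9.95 MHz.
9.95 MHz > fs/2 = 9.7 MHz, folds to fs − 9.95 MHz = 9.45 MHz.
Distinct values: {3.2 MHz, 4.55 MHz, 4.9 MHz, 5.25 MHz, 9.45 MHz}.

3.2 MHz, 4.55 MHz, 4.9 MHz, 5.25 MHz, 9.45 MHz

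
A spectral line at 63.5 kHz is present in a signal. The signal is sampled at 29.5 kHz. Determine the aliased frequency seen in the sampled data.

63.5 kHz mod fs = 4.5 kHz.
4.5 kHz ≤ fs/2 = 14.75 kHz, appears at 4.5 kHz.

4.5 kHz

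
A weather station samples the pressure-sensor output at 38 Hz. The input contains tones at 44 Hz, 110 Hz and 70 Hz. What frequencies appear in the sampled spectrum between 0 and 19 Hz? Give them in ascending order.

4 Hz, 6 Hz

fs/2 = 19 Hz.
44 Hz mod fs = 6 Hz.
6 Hz ≤ fs/2 = 19 Hz, appears at 6 Hz.
110 Hz mod fs = 34 Hz.
34 Hz > fs/2 = 19 Hz, folds to fs − 34 Hz = 4 Hz.
70 Hz mod fs = 32 Hz.
32 Hz > fs/2 = 19 Hz, folds to fs − 32 Hz = 6 Hz.
Distinct values: {4 Hz, 6 Hz}.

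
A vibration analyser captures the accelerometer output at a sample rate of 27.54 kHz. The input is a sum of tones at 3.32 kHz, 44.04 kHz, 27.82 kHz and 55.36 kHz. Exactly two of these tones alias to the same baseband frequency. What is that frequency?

fs/2 = 13.77 kHz.
3.32 kHz ≤ fs/2 = 13.77 kHz, passes unchanged.
44.04 kHz mod fs = 16.5 kHz.
16.5 kHz > fs/2 = 13.77 kHz, folds to fs − 16.5 kHz = 11.04 kHz.
27.82 kHz mod fs = 0.28 kHz.
0.28 kHz ≤ fs/2 = 13.77 kHz, appears at 0.28 kHz.
55.36 kHz mod fs = 0.28 kHz.
0.28 kHz ≤ fs/2 = 13.77 kHz, appears at 0.28 kHz.
27.82 kHz and 55.36 kHz both map to 0.28 kHz.

0.28 kHz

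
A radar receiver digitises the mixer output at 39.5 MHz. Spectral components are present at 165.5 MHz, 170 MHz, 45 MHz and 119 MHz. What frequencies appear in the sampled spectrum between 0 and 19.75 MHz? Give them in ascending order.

fs/2 = 19.75 MHz.
165.5 MHz mod fs = 7.5 MHz.
7.5 MHz ≤ fs/2 = 19.75 MHz, appears at 7.5 MHz.
170 MHz mod fs = 12 MHz.
12 MHz ≤ fs/2 = 19.75 MHz, appears at 12 MHz.
45 MHz mod fs = 5.5 MHz.
5.5 MHz ≤ fs/2 = 19.75 MHz, appears at 5.5 MHz.
119 MHz mod fs = 0.5 MHz.
0.5 MHz ≤ fs/2 = 19.75 MHz, appears at 0.5 MHz.
Distinct values: {0.5 MHz, 5.5 MHz, 7.5 MHz, 12 MHz}.

0.5 MHz, 5.5 MHz, 7.5 MHz, 12 MHz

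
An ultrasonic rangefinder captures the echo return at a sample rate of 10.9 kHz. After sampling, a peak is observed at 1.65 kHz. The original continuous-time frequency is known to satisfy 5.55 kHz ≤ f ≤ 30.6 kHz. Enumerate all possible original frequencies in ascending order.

Frequencies that alias to 1.65 kHz are k·fs ± 1.65 kHz for integer k ≥ 0.
k=0: 1.65 kHz.
k=1: 9.25 kHz, 12.55 kHz.
k=2: 20.15 kHz, 23.45 kHz.
k=3: 31.05 kHz, 34.35 kHz.
Within [5.55 kHz, 30.6 kHz]: 9.25 kHz, 12.55 kHz, 20.15 kHz, 23.45 kHz.

9.25 kHz, 12.55 kHz, 20.15 kHz, 23.45 kHz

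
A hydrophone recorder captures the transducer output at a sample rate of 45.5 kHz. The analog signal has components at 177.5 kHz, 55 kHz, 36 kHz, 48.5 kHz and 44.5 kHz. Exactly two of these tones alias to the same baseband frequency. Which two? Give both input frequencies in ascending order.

36 kHz, 55 kHz

fs/2 = 22.75 kHz.
177.5 kHz mod fs = 41 kHz.
41 kHz > fs/2 = 22.75 kHz, folds to fs − 41 kHz = 4.5 kHz.
55 kHz mod fs = 9.5 kHz.
9.5 kHz ≤ fs/2 = 22.75 kHz, appears at 9.5 kHz.
36 kHz > fs/2 = 22.75 kHz, folds to fs − 36 kHz = 9.5 kHz.
48.5 kHz mod fs = 3 kHz.
3 kHz ≤ fs/2 = 22.75 kHz, appears at 3 kHz.
44.5 kHz > fs/2 = 22.75 kHz, folds to fs − 44.5 kHz = 1 kHz.
36 kHz and 55 kHz both map to 9.5 kHz.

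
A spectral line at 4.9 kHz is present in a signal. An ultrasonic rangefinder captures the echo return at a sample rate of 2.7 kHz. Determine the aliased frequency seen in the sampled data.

0.5 kHz

4.9 kHz mod fs = 2.2 kHz.
2.2 kHz > fs/2 = 1.35 kHz, folds to fs − 2.2 kHz = 0.5 kHz.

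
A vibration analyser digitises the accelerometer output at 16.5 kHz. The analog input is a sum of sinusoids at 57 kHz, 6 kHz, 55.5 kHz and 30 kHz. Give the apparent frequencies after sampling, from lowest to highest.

fs/2 = 8.25 kHz.
57 kHz mod fs = 7.5 kHz.
7.5 kHz ≤ fs/2 = 8.25 kHz, appears at 7.5 kHz.
6 kHz ≤ fs/2 = 8.25 kHz, passes unchanged.
55.5 kHz mod fs = 6 kHz.
6 kHz ≤ fs/2 = 8.25 kHz, appears at 6 kHz.
30 kHz mod fs = 13.5 kHz.
13.5 kHz > fs/2 = 8.25 kHz, folds to fs − 13.5 kHz = 3 kHz.
Distinct values: {3 kHz, 6 kHz, 7.5 kHz}.

3 kHz, 6 kHz, 7.5 kHz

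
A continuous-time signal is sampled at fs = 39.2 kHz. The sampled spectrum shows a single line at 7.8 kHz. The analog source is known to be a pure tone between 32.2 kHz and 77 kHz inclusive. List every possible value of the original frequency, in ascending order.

47 kHz, 70.6 kHz

Frequencies that alias to 7.8 kHz are k·fs ± 7.8 kHz for integer k ≥ 0.
k=0: 7.8 kHz.
k=1: 31.4 kHz, 47 kHz.
k=2: 70.6 kHz, 86.2 kHz.
k=3: 109.8 kHz, 125.4 kHz.
Within [32.2 kHz, 77 kHz]: 47 kHz, 70.6 kHz.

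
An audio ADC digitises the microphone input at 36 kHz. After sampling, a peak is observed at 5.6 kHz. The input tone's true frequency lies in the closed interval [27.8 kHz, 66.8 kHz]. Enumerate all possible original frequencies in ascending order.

Frequencies that alias to 5.6 kHz are k·fs ± 5.6 kHz for integer k ≥ 0.
k=0: 5.6 kHz.
k=1: 30.4 kHz, 41.6 kHz.
k=2: 66.4 kHz, 77.6 kHz.
k=3: 102.4 kHz, 113.6 kHz.
Within [27.8 kHz, 66.8 kHz]: 30.4 kHz, 41.6 kHz, 66.4 kHz.

30.4 kHz, 41.6 kHz, 66.4 kHz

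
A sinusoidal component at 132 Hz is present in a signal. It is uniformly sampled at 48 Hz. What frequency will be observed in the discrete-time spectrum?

132 Hz mod fs = 36 Hz.
36 Hz > fs/2 = 24 Hz, folds to fs − 36 Hz = 12 Hz.

12 Hz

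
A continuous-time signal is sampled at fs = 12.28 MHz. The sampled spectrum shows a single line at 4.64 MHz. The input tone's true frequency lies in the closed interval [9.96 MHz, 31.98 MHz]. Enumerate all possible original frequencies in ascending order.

Frequencies that alias to 4.64 MHz are k·fs ± 4.64 MHz for integer k ≥ 0.
k=0: 4.64 MHz.
k=1: 7.64 MHz, 16.92 MHz.
k=2: 19.92 MHz, 29.2 MHz.
k=3: 32.2 MHz, 41.48 MHz.
Within [9.96 MHz, 31.98 MHz]: 16.92 MHz, 19.92 MHz, 29.2 MHz.

16.92 MHz, 19.92 MHz, 29.2 MHz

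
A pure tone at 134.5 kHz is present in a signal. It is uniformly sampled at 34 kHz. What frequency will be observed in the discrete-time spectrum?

134.5 kHz mod fs = 32.5 kHz.
32.5 kHz > fs/2 = 17 kHz, folds to fs − 32.5 kHz = 1.5 kHz.

1.5 kHz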